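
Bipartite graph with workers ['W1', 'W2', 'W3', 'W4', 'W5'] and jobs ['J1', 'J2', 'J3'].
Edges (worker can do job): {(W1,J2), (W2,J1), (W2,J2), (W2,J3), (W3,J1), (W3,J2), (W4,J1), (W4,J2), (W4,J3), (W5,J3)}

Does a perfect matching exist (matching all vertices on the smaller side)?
Yes, perfect matching exists (size 3)

Perfect matching: {(W3,J1), (W4,J2), (W5,J3)}
All 3 vertices on the smaller side are matched.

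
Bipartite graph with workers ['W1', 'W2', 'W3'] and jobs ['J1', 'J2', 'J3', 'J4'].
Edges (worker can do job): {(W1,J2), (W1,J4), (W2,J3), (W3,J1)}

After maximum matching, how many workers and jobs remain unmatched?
Unmatched: 0 workers, 1 jobs

Maximum matching size: 3
Workers: 3 total, 3 matched, 0 unmatched
Jobs: 4 total, 3 matched, 1 unmatched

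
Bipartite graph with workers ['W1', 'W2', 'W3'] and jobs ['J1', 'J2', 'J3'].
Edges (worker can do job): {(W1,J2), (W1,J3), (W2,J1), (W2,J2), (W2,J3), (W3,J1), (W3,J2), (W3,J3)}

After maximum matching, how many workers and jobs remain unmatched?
Unmatched: 0 workers, 0 jobs

Maximum matching size: 3
Workers: 3 total, 3 matched, 0 unmatched
Jobs: 3 total, 3 matched, 0 unmatched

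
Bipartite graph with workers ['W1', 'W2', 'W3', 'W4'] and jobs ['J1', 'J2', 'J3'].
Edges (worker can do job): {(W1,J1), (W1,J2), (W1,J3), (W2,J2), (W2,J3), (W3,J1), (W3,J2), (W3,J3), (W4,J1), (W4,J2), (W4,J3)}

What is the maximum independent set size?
Maximum independent set = 4

By König's theorem:
- Min vertex cover = Max matching = 3
- Max independent set = Total vertices - Min vertex cover
- Max independent set = 7 - 3 = 4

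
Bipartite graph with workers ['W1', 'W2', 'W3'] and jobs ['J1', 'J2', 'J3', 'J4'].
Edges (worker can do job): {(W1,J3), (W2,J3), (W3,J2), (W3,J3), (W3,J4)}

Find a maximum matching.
Matching: {(W1,J3), (W3,J2)}

Maximum matching (size 2):
  W1 → J3
  W3 → J2

Each worker is assigned to at most one job, and each job to at most one worker.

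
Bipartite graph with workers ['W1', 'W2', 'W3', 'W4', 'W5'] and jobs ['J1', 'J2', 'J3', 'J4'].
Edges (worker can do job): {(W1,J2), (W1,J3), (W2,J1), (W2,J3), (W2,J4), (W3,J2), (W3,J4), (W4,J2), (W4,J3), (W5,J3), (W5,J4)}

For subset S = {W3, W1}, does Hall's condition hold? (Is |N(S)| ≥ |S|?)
Yes: |N(S)| = 3, |S| = 2

Subset S = {W3, W1}
Neighbors N(S) = {J2, J3, J4}

|N(S)| = 3, |S| = 2
Hall's condition: |N(S)| ≥ |S| is satisfied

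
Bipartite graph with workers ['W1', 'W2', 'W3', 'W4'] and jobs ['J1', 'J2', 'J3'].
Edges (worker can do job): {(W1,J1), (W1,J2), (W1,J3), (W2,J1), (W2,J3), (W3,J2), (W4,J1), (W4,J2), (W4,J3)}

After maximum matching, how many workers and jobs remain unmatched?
Unmatched: 1 workers, 0 jobs

Maximum matching size: 3
Workers: 4 total, 3 matched, 1 unmatched
Jobs: 3 total, 3 matched, 0 unmatched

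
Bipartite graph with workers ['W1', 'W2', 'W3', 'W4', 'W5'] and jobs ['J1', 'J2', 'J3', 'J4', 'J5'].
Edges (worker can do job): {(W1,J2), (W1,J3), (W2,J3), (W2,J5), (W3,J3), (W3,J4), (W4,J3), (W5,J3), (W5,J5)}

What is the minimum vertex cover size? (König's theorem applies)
Minimum vertex cover size = 4

By König's theorem: in bipartite graphs,
min vertex cover = max matching = 4

Maximum matching has size 4, so minimum vertex cover also has size 4.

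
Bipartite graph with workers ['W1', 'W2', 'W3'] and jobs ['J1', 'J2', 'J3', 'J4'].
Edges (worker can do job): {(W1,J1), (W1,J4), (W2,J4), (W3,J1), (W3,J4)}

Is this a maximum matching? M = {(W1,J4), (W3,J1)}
Yes, size 2 is maximum

Proposed matching has size 2.
Maximum matching size for this graph: 2.

This is a maximum matching.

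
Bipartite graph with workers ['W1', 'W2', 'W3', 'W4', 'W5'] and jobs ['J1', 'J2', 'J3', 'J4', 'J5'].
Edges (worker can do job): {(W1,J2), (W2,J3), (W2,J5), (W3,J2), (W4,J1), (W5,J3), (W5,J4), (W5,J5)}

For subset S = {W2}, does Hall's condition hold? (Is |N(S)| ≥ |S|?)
Yes: |N(S)| = 2, |S| = 1

Subset S = {W2}
Neighbors N(S) = {J3, J5}

|N(S)| = 2, |S| = 1
Hall's condition: |N(S)| ≥ |S| is satisfied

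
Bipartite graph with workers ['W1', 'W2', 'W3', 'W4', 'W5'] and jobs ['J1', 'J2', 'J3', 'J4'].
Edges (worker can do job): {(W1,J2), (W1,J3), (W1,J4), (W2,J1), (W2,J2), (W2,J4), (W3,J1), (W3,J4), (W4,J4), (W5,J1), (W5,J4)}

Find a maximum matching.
Matching: {(W1,J3), (W2,J2), (W3,J4), (W5,J1)}

Maximum matching (size 4):
  W1 → J3
  W2 → J2
  W3 → J4
  W5 → J1

Each worker is assigned to at most one job, and each job to at most one worker.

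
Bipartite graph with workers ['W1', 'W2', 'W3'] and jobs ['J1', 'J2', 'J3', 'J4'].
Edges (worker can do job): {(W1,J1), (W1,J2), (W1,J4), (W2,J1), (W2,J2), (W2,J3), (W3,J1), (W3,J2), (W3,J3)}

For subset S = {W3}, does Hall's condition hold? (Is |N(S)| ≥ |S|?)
Yes: |N(S)| = 3, |S| = 1

Subset S = {W3}
Neighbors N(S) = {J1, J2, J3}

|N(S)| = 3, |S| = 1
Hall's condition: |N(S)| ≥ |S| is satisfied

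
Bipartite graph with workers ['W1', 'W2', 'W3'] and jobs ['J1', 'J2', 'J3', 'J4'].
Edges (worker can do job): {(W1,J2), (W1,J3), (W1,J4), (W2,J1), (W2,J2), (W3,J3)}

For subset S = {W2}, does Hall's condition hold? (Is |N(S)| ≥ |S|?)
Yes: |N(S)| = 2, |S| = 1

Subset S = {W2}
Neighbors N(S) = {J1, J2}

|N(S)| = 2, |S| = 1
Hall's condition: |N(S)| ≥ |S| is satisfied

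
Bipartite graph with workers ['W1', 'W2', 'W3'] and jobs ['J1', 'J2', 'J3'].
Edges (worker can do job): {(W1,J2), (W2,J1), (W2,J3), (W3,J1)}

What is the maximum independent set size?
Maximum independent set = 3

By König's theorem:
- Min vertex cover = Max matching = 3
- Max independent set = Total vertices - Min vertex cover
- Max independent set = 6 - 3 = 3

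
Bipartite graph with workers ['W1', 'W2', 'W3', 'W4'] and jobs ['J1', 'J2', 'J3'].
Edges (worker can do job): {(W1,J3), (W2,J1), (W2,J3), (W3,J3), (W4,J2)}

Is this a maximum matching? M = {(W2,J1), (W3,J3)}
No, size 2 is not maximum

Proposed matching has size 2.
Maximum matching size for this graph: 3.

This is NOT maximum - can be improved to size 3.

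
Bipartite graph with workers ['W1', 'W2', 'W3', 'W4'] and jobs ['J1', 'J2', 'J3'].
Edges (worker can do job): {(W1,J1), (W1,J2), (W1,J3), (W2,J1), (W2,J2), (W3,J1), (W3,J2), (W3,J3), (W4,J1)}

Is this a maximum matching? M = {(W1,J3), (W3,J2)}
No, size 2 is not maximum

Proposed matching has size 2.
Maximum matching size for this graph: 3.

This is NOT maximum - can be improved to size 3.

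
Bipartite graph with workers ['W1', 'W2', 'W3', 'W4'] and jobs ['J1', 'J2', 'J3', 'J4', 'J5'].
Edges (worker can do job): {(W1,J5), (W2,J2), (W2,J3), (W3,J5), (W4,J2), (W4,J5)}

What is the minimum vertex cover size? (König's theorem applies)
Minimum vertex cover size = 3

By König's theorem: in bipartite graphs,
min vertex cover = max matching = 3

Maximum matching has size 3, so minimum vertex cover also has size 3.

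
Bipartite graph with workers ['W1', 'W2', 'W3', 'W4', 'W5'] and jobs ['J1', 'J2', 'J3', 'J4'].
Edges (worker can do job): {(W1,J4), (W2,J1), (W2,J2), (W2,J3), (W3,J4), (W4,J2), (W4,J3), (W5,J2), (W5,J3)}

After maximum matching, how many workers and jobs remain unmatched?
Unmatched: 1 workers, 0 jobs

Maximum matching size: 4
Workers: 5 total, 4 matched, 1 unmatched
Jobs: 4 total, 4 matched, 0 unmatched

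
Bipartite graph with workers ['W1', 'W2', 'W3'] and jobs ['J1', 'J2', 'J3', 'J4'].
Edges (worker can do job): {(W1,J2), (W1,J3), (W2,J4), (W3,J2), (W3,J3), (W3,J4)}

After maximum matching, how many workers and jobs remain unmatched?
Unmatched: 0 workers, 1 jobs

Maximum matching size: 3
Workers: 3 total, 3 matched, 0 unmatched
Jobs: 4 total, 3 matched, 1 unmatched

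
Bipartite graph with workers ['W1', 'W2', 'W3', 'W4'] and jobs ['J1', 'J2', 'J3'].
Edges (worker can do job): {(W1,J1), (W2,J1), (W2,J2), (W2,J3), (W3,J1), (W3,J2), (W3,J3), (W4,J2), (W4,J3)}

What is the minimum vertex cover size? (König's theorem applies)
Minimum vertex cover size = 3

By König's theorem: in bipartite graphs,
min vertex cover = max matching = 3

Maximum matching has size 3, so minimum vertex cover also has size 3.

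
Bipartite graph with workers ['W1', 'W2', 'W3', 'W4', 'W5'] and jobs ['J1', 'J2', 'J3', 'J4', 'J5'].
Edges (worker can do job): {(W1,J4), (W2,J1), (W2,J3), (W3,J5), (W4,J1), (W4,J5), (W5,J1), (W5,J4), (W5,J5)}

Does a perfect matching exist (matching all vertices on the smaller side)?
No, maximum matching has size 4 < 5

Maximum matching has size 4, need 5 for perfect matching.
Unmatched workers: ['W1']
Unmatched jobs: ['J2']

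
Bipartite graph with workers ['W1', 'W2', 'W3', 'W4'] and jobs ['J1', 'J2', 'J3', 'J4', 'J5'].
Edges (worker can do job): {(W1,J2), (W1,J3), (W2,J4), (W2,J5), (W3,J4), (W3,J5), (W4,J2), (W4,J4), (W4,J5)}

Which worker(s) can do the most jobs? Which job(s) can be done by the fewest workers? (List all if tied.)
Most versatile: W4 (3 jobs); Least covered: J1 (0 workers)

Worker degrees (jobs they can do): W1:2, W2:2, W3:2, W4:3
Job degrees (workers who can do it): J1:0, J2:2, J3:1, J4:3, J5:3

Maximum worker degree is 3, achieved by: W4
Minimum job degree is 0, achieved by: J1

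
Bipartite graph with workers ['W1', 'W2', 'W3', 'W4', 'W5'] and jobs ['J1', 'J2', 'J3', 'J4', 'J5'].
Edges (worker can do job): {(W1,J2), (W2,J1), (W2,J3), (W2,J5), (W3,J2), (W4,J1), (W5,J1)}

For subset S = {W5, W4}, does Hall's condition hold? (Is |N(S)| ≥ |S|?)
No: |N(S)| = 1, |S| = 2

Subset S = {W5, W4}
Neighbors N(S) = {J1}

|N(S)| = 1, |S| = 2
Hall's condition: |N(S)| ≥ |S| is NOT satisfied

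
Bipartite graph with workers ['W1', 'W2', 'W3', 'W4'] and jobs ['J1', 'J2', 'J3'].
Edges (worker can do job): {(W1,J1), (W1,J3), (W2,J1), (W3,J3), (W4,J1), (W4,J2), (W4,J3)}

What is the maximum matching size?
Maximum matching size = 3

Maximum matching: {(W1,J1), (W3,J3), (W4,J2)}
Size: 3

This assigns 3 workers to 3 distinct jobs.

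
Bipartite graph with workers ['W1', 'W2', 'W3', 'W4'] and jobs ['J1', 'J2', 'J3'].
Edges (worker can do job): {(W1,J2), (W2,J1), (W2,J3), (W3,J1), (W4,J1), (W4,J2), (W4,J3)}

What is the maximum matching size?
Maximum matching size = 3

Maximum matching: {(W1,J2), (W3,J1), (W4,J3)}
Size: 3

This assigns 3 workers to 3 distinct jobs.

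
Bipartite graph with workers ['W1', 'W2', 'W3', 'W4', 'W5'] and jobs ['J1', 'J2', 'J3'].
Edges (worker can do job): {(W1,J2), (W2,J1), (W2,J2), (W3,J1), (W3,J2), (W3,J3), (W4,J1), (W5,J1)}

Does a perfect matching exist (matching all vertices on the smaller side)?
Yes, perfect matching exists (size 3)

Perfect matching: {(W1,J2), (W3,J3), (W5,J1)}
All 3 vertices on the smaller side are matched.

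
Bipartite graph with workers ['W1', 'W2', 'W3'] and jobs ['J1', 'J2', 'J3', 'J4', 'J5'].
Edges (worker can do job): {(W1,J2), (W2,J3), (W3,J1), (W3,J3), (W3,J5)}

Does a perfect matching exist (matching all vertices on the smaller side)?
Yes, perfect matching exists (size 3)

Perfect matching: {(W1,J2), (W2,J3), (W3,J1)}
All 3 vertices on the smaller side are matched.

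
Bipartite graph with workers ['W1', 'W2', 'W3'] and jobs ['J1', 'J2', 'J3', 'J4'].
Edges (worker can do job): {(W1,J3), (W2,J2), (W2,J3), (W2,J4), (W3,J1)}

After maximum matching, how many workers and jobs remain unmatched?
Unmatched: 0 workers, 1 jobs

Maximum matching size: 3
Workers: 3 total, 3 matched, 0 unmatched
Jobs: 4 total, 3 matched, 1 unmatched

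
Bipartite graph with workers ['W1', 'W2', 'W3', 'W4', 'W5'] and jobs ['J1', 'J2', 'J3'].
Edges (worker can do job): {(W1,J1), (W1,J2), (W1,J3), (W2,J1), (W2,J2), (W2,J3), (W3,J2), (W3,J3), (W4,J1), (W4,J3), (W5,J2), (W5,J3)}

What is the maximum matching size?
Maximum matching size = 3

Maximum matching: {(W3,J2), (W4,J1), (W5,J3)}
Size: 3

This assigns 3 workers to 3 distinct jobs.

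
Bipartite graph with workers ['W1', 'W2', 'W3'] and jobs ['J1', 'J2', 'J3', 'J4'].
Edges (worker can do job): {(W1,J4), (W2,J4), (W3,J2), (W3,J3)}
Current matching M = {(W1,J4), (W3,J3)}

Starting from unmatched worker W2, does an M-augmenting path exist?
No augmenting path from W2

Alternating search from W2 reaches jobs: {J4}.
Every reachable job is already matched in M, and following those matched edges back to workers exposes no further unvisited jobs.
No M-augmenting path from W2 exists.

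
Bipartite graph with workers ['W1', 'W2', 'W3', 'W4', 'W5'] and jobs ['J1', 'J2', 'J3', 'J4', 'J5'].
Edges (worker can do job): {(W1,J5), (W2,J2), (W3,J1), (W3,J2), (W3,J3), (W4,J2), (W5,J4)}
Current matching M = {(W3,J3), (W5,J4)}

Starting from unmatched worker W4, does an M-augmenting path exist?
Yes: W4 → J2

An M-augmenting path alternates non-matching / matching edges, starting and ending at unmatched vertices.
Path: W4 → J2
(J2 is unmatched in M, so the path is augmenting.)
Flipping edges along this path would increase |M| from 2 to 3.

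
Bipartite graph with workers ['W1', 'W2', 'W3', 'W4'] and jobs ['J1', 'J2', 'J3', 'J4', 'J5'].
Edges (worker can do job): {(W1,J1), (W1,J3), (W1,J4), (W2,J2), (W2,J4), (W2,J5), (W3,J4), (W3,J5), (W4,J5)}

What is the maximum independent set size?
Maximum independent set = 5

By König's theorem:
- Min vertex cover = Max matching = 4
- Max independent set = Total vertices - Min vertex cover
- Max independent set = 9 - 4 = 5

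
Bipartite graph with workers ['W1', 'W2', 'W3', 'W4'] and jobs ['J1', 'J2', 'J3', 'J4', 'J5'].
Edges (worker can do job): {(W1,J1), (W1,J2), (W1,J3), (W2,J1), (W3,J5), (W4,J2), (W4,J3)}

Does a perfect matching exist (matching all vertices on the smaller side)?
Yes, perfect matching exists (size 4)

Perfect matching: {(W1,J2), (W2,J1), (W3,J5), (W4,J3)}
All 4 vertices on the smaller side are matched.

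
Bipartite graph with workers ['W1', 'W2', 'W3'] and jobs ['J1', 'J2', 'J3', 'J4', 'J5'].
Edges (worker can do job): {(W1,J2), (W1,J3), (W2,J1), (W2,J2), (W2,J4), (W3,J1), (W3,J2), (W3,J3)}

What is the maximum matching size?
Maximum matching size = 3

Maximum matching: {(W1,J3), (W2,J1), (W3,J2)}
Size: 3

This assigns 3 workers to 3 distinct jobs.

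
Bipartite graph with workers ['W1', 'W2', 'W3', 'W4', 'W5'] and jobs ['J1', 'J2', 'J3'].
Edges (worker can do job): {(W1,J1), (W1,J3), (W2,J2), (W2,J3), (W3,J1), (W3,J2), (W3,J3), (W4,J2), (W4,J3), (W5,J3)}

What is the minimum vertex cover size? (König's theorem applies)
Minimum vertex cover size = 3

By König's theorem: in bipartite graphs,
min vertex cover = max matching = 3

Maximum matching has size 3, so minimum vertex cover also has size 3.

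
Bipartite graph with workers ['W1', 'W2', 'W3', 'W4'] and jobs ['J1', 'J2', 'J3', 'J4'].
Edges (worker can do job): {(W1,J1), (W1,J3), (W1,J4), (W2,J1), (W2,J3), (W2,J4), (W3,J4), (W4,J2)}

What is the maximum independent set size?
Maximum independent set = 4

By König's theorem:
- Min vertex cover = Max matching = 4
- Max independent set = Total vertices - Min vertex cover
- Max independent set = 8 - 4 = 4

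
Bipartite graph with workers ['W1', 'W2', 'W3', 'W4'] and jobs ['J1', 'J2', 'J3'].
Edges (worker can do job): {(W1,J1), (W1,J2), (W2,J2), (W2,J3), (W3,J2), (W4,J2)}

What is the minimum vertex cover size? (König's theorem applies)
Minimum vertex cover size = 3

By König's theorem: in bipartite graphs,
min vertex cover = max matching = 3

Maximum matching has size 3, so minimum vertex cover also has size 3.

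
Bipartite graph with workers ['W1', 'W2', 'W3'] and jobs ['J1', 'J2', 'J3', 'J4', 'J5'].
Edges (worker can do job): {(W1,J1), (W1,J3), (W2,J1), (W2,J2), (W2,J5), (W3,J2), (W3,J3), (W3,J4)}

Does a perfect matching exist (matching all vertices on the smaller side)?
Yes, perfect matching exists (size 3)

Perfect matching: {(W1,J3), (W2,J1), (W3,J2)}
All 3 vertices on the smaller side are matched.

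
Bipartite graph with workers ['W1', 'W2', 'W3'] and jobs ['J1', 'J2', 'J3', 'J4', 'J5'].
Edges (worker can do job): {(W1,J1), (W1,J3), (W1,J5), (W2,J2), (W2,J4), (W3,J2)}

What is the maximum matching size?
Maximum matching size = 3

Maximum matching: {(W1,J1), (W2,J4), (W3,J2)}
Size: 3

This assigns 3 workers to 3 distinct jobs.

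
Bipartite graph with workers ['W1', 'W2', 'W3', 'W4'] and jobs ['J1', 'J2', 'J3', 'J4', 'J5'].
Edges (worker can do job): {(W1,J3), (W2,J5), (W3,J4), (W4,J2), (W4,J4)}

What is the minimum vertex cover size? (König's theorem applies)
Minimum vertex cover size = 4

By König's theorem: in bipartite graphs,
min vertex cover = max matching = 4

Maximum matching has size 4, so minimum vertex cover also has size 4.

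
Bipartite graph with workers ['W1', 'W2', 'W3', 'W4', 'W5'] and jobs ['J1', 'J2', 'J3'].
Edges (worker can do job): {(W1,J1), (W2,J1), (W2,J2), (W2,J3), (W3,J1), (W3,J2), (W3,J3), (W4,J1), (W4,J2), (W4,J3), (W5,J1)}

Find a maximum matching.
Matching: {(W2,J2), (W3,J1), (W4,J3)}

Maximum matching (size 3):
  W2 → J2
  W3 → J1
  W4 → J3

Each worker is assigned to at most one job, and each job to at most one worker.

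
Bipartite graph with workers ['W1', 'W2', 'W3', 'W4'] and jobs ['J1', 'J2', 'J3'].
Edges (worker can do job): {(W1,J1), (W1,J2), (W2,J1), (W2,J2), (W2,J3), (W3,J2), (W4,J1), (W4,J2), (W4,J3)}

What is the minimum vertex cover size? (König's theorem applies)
Minimum vertex cover size = 3

By König's theorem: in bipartite graphs,
min vertex cover = max matching = 3

Maximum matching has size 3, so minimum vertex cover also has size 3.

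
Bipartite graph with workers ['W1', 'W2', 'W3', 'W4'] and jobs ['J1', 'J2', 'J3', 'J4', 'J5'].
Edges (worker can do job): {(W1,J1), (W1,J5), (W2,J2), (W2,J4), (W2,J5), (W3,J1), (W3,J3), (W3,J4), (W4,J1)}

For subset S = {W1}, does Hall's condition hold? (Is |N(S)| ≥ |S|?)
Yes: |N(S)| = 2, |S| = 1

Subset S = {W1}
Neighbors N(S) = {J1, J5}

|N(S)| = 2, |S| = 1
Hall's condition: |N(S)| ≥ |S| is satisfied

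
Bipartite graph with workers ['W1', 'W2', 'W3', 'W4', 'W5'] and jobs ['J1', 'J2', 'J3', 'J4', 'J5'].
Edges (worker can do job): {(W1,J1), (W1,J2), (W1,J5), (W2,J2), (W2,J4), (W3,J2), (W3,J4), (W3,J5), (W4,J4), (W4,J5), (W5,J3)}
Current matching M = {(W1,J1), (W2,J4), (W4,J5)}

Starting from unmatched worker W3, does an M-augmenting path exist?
Yes: W3 → J2

An M-augmenting path alternates non-matching / matching edges, starting and ending at unmatched vertices.
Path: W3 → J2
(J2 is unmatched in M, so the path is augmenting.)
Flipping edges along this path would increase |M| from 3 to 4.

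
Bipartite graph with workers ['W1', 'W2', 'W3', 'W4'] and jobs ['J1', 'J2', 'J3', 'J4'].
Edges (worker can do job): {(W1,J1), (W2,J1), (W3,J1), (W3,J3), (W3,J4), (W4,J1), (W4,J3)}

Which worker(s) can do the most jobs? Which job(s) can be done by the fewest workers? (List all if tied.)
Most versatile: W3 (3 jobs); Least covered: J2 (0 workers)

Worker degrees (jobs they can do): W1:1, W2:1, W3:3, W4:2
Job degrees (workers who can do it): J1:4, J2:0, J3:2, J4:1

Maximum worker degree is 3, achieved by: W3
Minimum job degree is 0, achieved by: J2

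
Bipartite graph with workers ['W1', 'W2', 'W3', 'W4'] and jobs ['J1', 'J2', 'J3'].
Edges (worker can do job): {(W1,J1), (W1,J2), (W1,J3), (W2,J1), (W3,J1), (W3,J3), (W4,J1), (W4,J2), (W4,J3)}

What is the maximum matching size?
Maximum matching size = 3

Maximum matching: {(W1,J2), (W3,J3), (W4,J1)}
Size: 3

This assigns 3 workers to 3 distinct jobs.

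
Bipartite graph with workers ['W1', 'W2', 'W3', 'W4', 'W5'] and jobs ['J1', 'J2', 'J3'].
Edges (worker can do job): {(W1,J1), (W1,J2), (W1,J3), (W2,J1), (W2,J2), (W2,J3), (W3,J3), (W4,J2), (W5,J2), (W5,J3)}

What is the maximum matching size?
Maximum matching size = 3

Maximum matching: {(W1,J1), (W3,J3), (W5,J2)}
Size: 3

This assigns 3 workers to 3 distinct jobs.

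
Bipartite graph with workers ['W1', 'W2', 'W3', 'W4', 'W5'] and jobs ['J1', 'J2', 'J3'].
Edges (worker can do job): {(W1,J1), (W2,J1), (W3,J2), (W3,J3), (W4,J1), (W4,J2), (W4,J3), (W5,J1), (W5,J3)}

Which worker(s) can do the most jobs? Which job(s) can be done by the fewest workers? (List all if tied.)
Most versatile: W4 (3 jobs); Least covered: J2 (2 workers)

Worker degrees (jobs they can do): W1:1, W2:1, W3:2, W4:3, W5:2
Job degrees (workers who can do it): J1:4, J2:2, J3:3

Maximum worker degree is 3, achieved by: W4
Minimum job degree is 2, achieved by: J2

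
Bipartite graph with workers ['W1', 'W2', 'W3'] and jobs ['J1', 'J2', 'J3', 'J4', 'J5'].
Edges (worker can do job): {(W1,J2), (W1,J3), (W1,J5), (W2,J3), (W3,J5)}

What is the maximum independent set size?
Maximum independent set = 5

By König's theorem:
- Min vertex cover = Max matching = 3
- Max independent set = Total vertices - Min vertex cover
- Max independent set = 8 - 3 = 5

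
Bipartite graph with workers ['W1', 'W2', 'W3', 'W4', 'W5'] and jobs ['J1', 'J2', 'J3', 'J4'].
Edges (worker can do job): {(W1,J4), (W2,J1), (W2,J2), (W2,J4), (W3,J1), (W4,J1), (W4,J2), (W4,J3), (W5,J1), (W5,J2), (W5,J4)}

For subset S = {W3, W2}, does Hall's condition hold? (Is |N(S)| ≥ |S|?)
Yes: |N(S)| = 3, |S| = 2

Subset S = {W3, W2}
Neighbors N(S) = {J1, J2, J4}

|N(S)| = 3, |S| = 2
Hall's condition: |N(S)| ≥ |S| is satisfied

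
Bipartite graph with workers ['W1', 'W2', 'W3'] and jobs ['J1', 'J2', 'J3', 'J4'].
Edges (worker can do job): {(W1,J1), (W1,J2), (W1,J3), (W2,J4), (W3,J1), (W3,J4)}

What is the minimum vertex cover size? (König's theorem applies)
Minimum vertex cover size = 3

By König's theorem: in bipartite graphs,
min vertex cover = max matching = 3

Maximum matching has size 3, so minimum vertex cover also has size 3.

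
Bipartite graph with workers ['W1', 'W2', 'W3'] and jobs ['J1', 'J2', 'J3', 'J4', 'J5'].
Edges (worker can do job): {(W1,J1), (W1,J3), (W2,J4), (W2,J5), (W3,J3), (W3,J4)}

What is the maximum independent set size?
Maximum independent set = 5

By König's theorem:
- Min vertex cover = Max matching = 3
- Max independent set = Total vertices - Min vertex cover
- Max independent set = 8 - 3 = 5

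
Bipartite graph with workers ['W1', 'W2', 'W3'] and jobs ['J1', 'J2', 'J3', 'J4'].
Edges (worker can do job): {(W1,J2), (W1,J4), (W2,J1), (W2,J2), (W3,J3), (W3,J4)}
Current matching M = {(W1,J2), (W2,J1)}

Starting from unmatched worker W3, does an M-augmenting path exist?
Yes: W3 → J4

An M-augmenting path alternates non-matching / matching edges, starting and ending at unmatched vertices.
Path: W3 → J4
(J4 is unmatched in M, so the path is augmenting.)
Flipping edges along this path would increase |M| from 2 to 3.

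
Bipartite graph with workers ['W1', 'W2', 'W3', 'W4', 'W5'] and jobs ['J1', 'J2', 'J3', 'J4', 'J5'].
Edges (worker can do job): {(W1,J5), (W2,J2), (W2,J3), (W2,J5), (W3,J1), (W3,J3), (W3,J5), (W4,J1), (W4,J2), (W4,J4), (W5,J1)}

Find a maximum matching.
Matching: {(W1,J5), (W2,J2), (W3,J3), (W4,J4), (W5,J1)}

Maximum matching (size 5):
  W1 → J5
  W2 → J2
  W3 → J3
  W4 → J4
  W5 → J1

Each worker is assigned to at most one job, and each job to at most one worker.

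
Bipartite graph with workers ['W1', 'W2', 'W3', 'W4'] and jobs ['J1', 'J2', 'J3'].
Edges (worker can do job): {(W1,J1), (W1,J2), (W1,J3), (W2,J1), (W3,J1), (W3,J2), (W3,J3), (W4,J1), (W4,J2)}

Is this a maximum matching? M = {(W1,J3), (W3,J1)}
No, size 2 is not maximum

Proposed matching has size 2.
Maximum matching size for this graph: 3.

This is NOT maximum - can be improved to size 3.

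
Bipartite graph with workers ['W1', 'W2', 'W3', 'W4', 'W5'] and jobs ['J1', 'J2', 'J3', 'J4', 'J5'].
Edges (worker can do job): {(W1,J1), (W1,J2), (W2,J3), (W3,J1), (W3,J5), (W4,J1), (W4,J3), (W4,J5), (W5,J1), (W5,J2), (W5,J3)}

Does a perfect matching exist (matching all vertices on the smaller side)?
No, maximum matching has size 4 < 5

Maximum matching has size 4, need 5 for perfect matching.
Unmatched workers: ['W2']
Unmatched jobs: ['J4']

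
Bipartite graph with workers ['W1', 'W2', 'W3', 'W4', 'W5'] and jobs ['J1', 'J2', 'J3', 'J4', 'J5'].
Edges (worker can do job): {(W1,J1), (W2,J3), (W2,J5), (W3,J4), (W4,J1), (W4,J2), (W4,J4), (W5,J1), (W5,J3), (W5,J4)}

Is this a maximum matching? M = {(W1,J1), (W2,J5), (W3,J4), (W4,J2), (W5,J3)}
Yes, size 5 is maximum

Proposed matching has size 5.
Maximum matching size for this graph: 5.

This is a maximum matching.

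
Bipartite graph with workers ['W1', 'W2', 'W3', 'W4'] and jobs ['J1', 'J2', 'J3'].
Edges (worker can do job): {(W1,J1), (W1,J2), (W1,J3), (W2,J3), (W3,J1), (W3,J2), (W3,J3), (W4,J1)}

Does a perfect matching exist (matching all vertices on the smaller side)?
Yes, perfect matching exists (size 3)

Perfect matching: {(W1,J2), (W3,J3), (W4,J1)}
All 3 vertices on the smaller side are matched.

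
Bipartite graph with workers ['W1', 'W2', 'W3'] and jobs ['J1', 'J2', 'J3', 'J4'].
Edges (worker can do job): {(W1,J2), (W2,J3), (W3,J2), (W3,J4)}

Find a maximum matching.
Matching: {(W1,J2), (W2,J3), (W3,J4)}

Maximum matching (size 3):
  W1 → J2
  W2 → J3
  W3 → J4

Each worker is assigned to at most one job, and each job to at most one worker.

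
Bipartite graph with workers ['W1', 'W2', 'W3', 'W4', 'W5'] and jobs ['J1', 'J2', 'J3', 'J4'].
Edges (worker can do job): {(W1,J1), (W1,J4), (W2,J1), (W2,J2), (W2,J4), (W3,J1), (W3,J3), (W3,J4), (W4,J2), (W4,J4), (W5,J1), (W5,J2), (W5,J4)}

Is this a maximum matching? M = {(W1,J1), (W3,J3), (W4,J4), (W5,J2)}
Yes, size 4 is maximum

Proposed matching has size 4.
Maximum matching size for this graph: 4.

This is a maximum matching.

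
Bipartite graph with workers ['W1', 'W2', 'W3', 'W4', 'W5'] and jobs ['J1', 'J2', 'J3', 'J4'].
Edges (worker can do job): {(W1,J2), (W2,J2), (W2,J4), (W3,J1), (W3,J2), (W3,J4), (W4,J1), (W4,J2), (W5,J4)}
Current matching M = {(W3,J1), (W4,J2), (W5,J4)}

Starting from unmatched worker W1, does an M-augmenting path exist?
No augmenting path from W1

Alternating search from W1 reaches jobs: {J1, J2, J4}.
Every reachable job is already matched in M, and following those matched edges back to workers exposes no further unvisited jobs.
No M-augmenting path from W1 exists.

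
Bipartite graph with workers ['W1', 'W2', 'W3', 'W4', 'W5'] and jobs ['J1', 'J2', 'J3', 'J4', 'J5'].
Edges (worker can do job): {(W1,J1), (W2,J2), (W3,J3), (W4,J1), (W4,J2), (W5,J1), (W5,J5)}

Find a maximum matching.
Matching: {(W2,J2), (W3,J3), (W4,J1), (W5,J5)}

Maximum matching (size 4):
  W2 → J2
  W3 → J3
  W4 → J1
  W5 → J5

Each worker is assigned to at most one job, and each job to at most one worker.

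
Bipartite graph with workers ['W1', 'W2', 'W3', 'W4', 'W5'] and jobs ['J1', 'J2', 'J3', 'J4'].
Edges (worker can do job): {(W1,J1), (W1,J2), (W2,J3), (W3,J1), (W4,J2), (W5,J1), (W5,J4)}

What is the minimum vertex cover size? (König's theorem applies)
Minimum vertex cover size = 4

By König's theorem: in bipartite graphs,
min vertex cover = max matching = 4

Maximum matching has size 4, so minimum vertex cover also has size 4.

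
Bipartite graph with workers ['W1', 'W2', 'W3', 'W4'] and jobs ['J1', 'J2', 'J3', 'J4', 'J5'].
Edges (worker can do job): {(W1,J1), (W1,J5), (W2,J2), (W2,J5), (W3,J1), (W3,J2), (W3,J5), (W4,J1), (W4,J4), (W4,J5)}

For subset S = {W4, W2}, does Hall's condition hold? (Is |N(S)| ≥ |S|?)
Yes: |N(S)| = 4, |S| = 2

Subset S = {W4, W2}
Neighbors N(S) = {J1, J2, J4, J5}

|N(S)| = 4, |S| = 2
Hall's condition: |N(S)| ≥ |S| is satisfied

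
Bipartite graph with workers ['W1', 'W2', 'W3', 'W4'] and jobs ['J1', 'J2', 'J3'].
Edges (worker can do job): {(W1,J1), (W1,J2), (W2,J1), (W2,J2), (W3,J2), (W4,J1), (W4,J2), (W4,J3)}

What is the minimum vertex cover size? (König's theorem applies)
Minimum vertex cover size = 3

By König's theorem: in bipartite graphs,
min vertex cover = max matching = 3

Maximum matching has size 3, so minimum vertex cover also has size 3.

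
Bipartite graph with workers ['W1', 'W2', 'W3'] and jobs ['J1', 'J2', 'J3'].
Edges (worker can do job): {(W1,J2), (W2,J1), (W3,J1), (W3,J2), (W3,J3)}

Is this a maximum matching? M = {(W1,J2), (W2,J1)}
No, size 2 is not maximum

Proposed matching has size 2.
Maximum matching size for this graph: 3.

This is NOT maximum - can be improved to size 3.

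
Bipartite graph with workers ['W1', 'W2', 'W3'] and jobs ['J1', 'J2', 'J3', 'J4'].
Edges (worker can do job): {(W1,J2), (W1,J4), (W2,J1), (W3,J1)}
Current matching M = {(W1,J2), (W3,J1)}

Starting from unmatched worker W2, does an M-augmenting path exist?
No augmenting path from W2

Alternating search from W2 reaches jobs: {J1}.
Every reachable job is already matched in M, and following those matched edges back to workers exposes no further unvisited jobs.
No M-augmenting path from W2 exists.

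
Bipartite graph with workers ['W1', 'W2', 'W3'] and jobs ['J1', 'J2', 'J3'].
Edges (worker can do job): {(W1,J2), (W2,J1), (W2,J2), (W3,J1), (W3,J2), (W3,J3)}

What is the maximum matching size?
Maximum matching size = 3

Maximum matching: {(W1,J2), (W2,J1), (W3,J3)}
Size: 3

This assigns 3 workers to 3 distinct jobs.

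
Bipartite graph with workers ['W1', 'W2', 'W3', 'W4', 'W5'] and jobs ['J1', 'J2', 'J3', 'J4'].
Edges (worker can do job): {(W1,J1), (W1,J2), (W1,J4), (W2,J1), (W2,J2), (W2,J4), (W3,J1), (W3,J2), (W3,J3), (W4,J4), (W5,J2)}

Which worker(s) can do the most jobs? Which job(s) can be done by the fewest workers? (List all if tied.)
Most versatile: W1, W2, W3 (3 jobs); Least covered: J3 (1 workers)

Worker degrees (jobs they can do): W1:3, W2:3, W3:3, W4:1, W5:1
Job degrees (workers who can do it): J1:3, J2:4, J3:1, J4:3

Maximum worker degree is 3, achieved by: W1, W2, W3
Minimum job degree is 1, achieved by: J3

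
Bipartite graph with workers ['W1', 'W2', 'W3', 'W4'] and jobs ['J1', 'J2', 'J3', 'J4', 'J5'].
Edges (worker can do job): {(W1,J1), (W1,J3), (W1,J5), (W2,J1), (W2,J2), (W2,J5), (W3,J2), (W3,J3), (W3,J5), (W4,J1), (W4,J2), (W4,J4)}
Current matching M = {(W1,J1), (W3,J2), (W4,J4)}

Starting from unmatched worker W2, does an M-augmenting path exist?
Yes: W2 → J2 → W3 → J5

An M-augmenting path alternates non-matching / matching edges, starting and ending at unmatched vertices.
Path: W2 → J2 → W3 → J5
(J5 is unmatched in M, so the path is augmenting.)
Flipping edges along this path would increase |M| from 3 to 4.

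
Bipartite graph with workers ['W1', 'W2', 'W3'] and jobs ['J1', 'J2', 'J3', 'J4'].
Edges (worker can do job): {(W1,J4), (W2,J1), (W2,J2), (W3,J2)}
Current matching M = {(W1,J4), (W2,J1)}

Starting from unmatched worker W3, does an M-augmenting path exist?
Yes: W3 → J2

An M-augmenting path alternates non-matching / matching edges, starting and ending at unmatched vertices.
Path: W3 → J2
(J2 is unmatched in M, so the path is augmenting.)
Flipping edges along this path would increase |M| from 2 to 3.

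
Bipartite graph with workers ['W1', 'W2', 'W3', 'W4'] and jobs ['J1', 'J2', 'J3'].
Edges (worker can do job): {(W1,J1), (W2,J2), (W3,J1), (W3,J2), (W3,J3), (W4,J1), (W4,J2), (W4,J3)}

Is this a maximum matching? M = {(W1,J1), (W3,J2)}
No, size 2 is not maximum

Proposed matching has size 2.
Maximum matching size for this graph: 3.

This is NOT maximum - can be improved to size 3.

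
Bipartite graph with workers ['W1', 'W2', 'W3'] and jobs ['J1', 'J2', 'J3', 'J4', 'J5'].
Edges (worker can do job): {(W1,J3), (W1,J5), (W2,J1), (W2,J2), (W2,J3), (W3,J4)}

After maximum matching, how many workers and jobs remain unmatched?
Unmatched: 0 workers, 2 jobs

Maximum matching size: 3
Workers: 3 total, 3 matched, 0 unmatched
Jobs: 5 total, 3 matched, 2 unmatched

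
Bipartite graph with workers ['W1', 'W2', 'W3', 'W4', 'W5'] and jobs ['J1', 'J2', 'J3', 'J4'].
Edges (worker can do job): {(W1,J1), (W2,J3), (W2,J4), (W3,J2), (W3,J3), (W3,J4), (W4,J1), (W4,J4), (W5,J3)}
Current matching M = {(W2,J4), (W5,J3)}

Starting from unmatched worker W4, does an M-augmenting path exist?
Yes: W4 → J1

An M-augmenting path alternates non-matching / matching edges, starting and ending at unmatched vertices.
Path: W4 → J1
(J1 is unmatched in M, so the path is augmenting.)
Flipping edges along this path would increase |M| from 2 to 3.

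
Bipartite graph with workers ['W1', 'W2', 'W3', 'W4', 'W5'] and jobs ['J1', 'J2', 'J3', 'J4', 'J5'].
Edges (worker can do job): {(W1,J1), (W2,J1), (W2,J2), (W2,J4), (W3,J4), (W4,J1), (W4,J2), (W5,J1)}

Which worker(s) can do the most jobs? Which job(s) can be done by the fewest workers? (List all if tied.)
Most versatile: W2 (3 jobs); Least covered: J3, J5 (0 workers)

Worker degrees (jobs they can do): W1:1, W2:3, W3:1, W4:2, W5:1
Job degrees (workers who can do it): J1:4, J2:2, J3:0, J4:2, J5:0

Maximum worker degree is 3, achieved by: W2
Minimum job degree is 0, achieved by: J3, J5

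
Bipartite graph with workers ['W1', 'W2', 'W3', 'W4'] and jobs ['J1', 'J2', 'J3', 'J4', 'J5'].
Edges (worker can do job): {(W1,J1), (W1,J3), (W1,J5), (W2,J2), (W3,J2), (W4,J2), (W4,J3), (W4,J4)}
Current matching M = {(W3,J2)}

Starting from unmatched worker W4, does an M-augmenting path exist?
Yes: W4 → J4

An M-augmenting path alternates non-matching / matching edges, starting and ending at unmatched vertices.
Path: W4 → J4
(J4 is unmatched in M, so the path is augmenting.)
Flipping edges along this path would increase |M| from 1 to 2.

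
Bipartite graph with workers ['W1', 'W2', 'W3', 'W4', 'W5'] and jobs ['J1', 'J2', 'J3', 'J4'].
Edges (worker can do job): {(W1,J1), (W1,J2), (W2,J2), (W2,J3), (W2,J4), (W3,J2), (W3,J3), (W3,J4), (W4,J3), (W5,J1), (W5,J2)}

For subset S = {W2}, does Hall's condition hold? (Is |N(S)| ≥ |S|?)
Yes: |N(S)| = 3, |S| = 1

Subset S = {W2}
Neighbors N(S) = {J2, J3, J4}

|N(S)| = 3, |S| = 1
Hall's condition: |N(S)| ≥ |S| is satisfied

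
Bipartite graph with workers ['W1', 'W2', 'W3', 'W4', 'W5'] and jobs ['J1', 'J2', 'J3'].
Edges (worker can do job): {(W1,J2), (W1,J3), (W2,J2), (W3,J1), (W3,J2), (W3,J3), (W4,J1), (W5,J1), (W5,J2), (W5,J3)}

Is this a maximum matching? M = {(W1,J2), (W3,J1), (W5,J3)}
Yes, size 3 is maximum

Proposed matching has size 3.
Maximum matching size for this graph: 3.

This is a maximum matching.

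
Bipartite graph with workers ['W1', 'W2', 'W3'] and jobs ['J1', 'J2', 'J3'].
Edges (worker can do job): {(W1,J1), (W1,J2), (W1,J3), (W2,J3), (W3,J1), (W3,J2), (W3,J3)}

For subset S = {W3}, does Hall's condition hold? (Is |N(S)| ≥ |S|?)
Yes: |N(S)| = 3, |S| = 1

Subset S = {W3}
Neighbors N(S) = {J1, J2, J3}

|N(S)| = 3, |S| = 1
Hall's condition: |N(S)| ≥ |S| is satisfied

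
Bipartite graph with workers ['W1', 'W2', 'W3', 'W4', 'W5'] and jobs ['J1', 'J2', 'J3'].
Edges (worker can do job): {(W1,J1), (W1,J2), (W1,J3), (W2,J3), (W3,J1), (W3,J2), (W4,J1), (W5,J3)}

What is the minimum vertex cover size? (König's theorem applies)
Minimum vertex cover size = 3

By König's theorem: in bipartite graphs,
min vertex cover = max matching = 3

Maximum matching has size 3, so minimum vertex cover also has size 3.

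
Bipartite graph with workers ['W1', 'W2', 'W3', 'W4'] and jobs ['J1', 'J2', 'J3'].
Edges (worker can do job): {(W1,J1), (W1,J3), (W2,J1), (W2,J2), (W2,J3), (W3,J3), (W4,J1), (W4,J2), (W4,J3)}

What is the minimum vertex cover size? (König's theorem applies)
Minimum vertex cover size = 3

By König's theorem: in bipartite graphs,
min vertex cover = max matching = 3

Maximum matching has size 3, so minimum vertex cover also has size 3.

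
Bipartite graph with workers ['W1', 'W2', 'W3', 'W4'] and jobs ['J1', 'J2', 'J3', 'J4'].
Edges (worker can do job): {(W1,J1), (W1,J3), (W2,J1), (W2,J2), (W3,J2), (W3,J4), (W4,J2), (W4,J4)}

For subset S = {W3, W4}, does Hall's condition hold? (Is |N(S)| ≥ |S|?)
Yes: |N(S)| = 2, |S| = 2

Subset S = {W3, W4}
Neighbors N(S) = {J2, J4}

|N(S)| = 2, |S| = 2
Hall's condition: |N(S)| ≥ |S| is satisfied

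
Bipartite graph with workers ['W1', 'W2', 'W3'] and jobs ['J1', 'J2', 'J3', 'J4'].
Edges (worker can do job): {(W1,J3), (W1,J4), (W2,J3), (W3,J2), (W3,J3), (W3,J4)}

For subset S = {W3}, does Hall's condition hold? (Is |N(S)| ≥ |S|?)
Yes: |N(S)| = 3, |S| = 1

Subset S = {W3}
Neighbors N(S) = {J2, J3, J4}

|N(S)| = 3, |S| = 1
Hall's condition: |N(S)| ≥ |S| is satisfied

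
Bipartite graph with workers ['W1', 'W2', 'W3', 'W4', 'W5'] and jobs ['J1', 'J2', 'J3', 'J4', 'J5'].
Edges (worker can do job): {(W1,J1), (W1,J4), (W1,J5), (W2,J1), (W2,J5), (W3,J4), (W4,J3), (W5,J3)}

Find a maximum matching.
Matching: {(W1,J1), (W2,J5), (W3,J4), (W5,J3)}

Maximum matching (size 4):
  W1 → J1
  W2 → J5
  W3 → J4
  W5 → J3

Each worker is assigned to at most one job, and each job to at most one worker.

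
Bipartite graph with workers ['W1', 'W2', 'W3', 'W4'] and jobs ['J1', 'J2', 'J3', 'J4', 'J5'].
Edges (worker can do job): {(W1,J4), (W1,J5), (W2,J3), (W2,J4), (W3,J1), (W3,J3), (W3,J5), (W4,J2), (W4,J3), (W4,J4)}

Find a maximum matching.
Matching: {(W1,J4), (W2,J3), (W3,J1), (W4,J2)}

Maximum matching (size 4):
  W1 → J4
  W2 → J3
  W3 → J1
  W4 → J2

Each worker is assigned to at most one job, and each job to at most one worker.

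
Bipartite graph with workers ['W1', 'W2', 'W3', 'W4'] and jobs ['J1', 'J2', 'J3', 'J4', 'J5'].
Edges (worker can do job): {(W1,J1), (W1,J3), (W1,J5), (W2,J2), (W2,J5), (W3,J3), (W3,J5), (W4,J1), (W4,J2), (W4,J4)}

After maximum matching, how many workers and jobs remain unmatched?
Unmatched: 0 workers, 1 jobs

Maximum matching size: 4
Workers: 4 total, 4 matched, 0 unmatched
Jobs: 5 total, 4 matched, 1 unmatched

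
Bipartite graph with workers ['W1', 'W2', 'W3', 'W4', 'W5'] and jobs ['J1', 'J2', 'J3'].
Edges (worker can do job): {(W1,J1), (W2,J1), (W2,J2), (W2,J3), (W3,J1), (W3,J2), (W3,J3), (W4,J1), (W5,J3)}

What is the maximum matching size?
Maximum matching size = 3

Maximum matching: {(W2,J2), (W3,J3), (W4,J1)}
Size: 3

This assigns 3 workers to 3 distinct jobs.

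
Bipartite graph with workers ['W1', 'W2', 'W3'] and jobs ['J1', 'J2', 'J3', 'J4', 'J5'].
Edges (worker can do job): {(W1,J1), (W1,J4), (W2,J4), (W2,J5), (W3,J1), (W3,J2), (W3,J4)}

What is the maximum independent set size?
Maximum independent set = 5

By König's theorem:
- Min vertex cover = Max matching = 3
- Max independent set = Total vertices - Min vertex cover
- Max independent set = 8 - 3 = 5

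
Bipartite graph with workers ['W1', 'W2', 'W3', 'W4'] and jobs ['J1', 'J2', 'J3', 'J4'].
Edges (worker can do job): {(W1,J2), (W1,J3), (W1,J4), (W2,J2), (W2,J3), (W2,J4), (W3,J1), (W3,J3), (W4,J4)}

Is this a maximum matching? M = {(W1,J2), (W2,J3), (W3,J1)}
No, size 3 is not maximum

Proposed matching has size 3.
Maximum matching size for this graph: 4.

This is NOT maximum - can be improved to size 4.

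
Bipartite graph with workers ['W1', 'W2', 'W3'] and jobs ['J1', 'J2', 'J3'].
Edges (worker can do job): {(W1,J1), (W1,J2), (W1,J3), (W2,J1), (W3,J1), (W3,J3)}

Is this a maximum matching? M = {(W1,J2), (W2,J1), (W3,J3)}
Yes, size 3 is maximum

Proposed matching has size 3.
Maximum matching size for this graph: 3.

This is a maximum matching.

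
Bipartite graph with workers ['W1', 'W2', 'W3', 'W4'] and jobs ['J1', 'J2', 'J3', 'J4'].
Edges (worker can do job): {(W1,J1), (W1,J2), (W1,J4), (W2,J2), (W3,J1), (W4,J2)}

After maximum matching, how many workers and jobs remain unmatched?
Unmatched: 1 workers, 1 jobs

Maximum matching size: 3
Workers: 4 total, 3 matched, 1 unmatched
Jobs: 4 total, 3 matched, 1 unmatched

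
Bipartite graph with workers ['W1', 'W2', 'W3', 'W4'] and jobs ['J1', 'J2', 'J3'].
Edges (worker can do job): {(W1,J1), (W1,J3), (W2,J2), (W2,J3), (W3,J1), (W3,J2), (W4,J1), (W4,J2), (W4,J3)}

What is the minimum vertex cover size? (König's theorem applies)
Minimum vertex cover size = 3

By König's theorem: in bipartite graphs,
min vertex cover = max matching = 3

Maximum matching has size 3, so minimum vertex cover also has size 3.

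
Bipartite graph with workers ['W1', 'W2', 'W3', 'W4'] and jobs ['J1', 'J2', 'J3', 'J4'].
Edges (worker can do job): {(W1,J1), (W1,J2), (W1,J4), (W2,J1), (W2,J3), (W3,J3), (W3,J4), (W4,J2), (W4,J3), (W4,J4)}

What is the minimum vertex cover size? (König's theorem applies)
Minimum vertex cover size = 4

By König's theorem: in bipartite graphs,
min vertex cover = max matching = 4

Maximum matching has size 4, so minimum vertex cover also has size 4.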